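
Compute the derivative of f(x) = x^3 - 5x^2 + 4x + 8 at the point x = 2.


Differentiate f(x) = x^3 - 5x^2 + 4x + 8 term by term:
f'(x) = 3x^2 - 10x + 4
Substitute x = 2:
f'(2) = 3 * 2^2 - 10 * 2 + 4
= 12 - 20 + 4
= -4

-4


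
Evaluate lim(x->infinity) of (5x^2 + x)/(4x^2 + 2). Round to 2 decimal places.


For limits at infinity with equal-degree polynomials,
we compare leading coefficients.
Numerator leading term: 5x^2
Denominator leading term: 4x^2
Divide both by x^2:
lim = (5 + 1/x) / (4 + 2/x^2)
As x -> infinity, the 1/x and 1/x^2 terms vanish:
= 5/4 = 1.25

1.25


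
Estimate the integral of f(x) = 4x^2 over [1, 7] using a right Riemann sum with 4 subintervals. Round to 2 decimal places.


Right Riemann sum uses right endpoints of each subinterval.
Interval: [1, 7], n = 4
dx = (7 - 1) / 4 = 3/2
Right endpoints: [5/2, 4, 11/2, 7]
f values: [25, 64, 121, 196]
Sum = dx * (sum of f values)
= 3/2 * 406
= 609 = 609.00

609.00


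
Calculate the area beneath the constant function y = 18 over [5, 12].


The area under a constant function y = 18 is a rectangle.
Width = 12 - 5 = 7
Height = 18
Area = width * height
= 7 * 18
= 126

126


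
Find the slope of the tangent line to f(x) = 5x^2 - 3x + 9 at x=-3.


The slope of the tangent line equals f'(x) at the point.
f(x) = 5x^2 - 3x + 9
f'(x) = 10x - 3
At x = -3:
f'(-3) = 10 * (-3) - 3
= -30 - 3
= -33

-33


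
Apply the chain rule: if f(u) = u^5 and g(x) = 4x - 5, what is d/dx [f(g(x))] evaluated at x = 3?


Using the chain rule: (f(g(x)))' = f'(g(x)) * g'(x)
First, find g(3):
g(3) = 4 * 3 - 5 = 7
Next, f'(u) = 5u^4
And g'(x) = 4
So f'(g(3)) * g'(3)
= 5 * 7^4 * 4
= 5 * 2401 * 4
= 48020

48020


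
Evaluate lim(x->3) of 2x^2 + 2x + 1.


Since polynomials are continuous, we use direct substitution.
lim(x->3) of 2x^2 + 2x + 1
= 2 * 3^2 + 2 * 3 + 1
= 18 + 6 + 1
= 25

25


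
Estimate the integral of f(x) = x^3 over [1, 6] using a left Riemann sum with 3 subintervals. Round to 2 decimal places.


Left Riemann sum uses left endpoints of each subinterval.
Interval: [1, 6], n = 3
dx = (6 - 1) / 3 = 5/3
Left endpoints: [1, 8/3, 13/3]
f values: [1, 512/27, 2197/27]
Sum = dx * (sum of f values)
= 5/3 * 304/3
= 1520/9 ≈ 168.89

168.89


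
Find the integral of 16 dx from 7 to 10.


The integral of a constant k over [a, b] equals k * (b - a).
integral from 7 to 10 of 16 dx
= 16 * (10 - 7)
= 16 * 3
= 48

48


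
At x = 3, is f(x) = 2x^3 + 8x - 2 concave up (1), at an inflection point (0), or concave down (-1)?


Concavity is determined by the sign of f''(x).
f(x) = 2x^3 + 8x - 2
f'(x) = 6x^2 + 8
f''(x) = 12x
f''(3) = 12 * 3 + 0
= 36 + 0
= 36
Since f''(3) > 0, the function is concave up (1)

1


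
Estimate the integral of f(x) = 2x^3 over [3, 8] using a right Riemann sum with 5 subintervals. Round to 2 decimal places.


Right Riemann sum uses right endpoints of each subinterval.
Interval: [3, 8], n = 5
dx = (8 - 3) / 5 = 1
Right endpoints: [4, 5, 6, 7, 8]
f values: [128, 250, 432, 686, 1024]
Sum = dx * (sum of f values)
= 1 * 2520
= 2520 = 2520.00

2520.00


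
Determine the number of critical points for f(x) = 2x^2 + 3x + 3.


Find where f'(x) = 0:
f'(x) = 4x + 3
Set f'(x) = 0:
4x + 3 = 0
x = -3 / 4 = -3/4
This is a linear equation in x, so there is exactly one solution.
Number of critical points: 1

1


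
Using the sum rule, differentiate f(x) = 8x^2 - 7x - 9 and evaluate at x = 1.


Differentiate term by term using power and sum rules:
f(x) = 8x^2 - 7x - 9
f'(x) = 16x - 7
Substitute x = 1:
f'(1) = 16 * 1 - 7
= 16 - 7
= 9

9


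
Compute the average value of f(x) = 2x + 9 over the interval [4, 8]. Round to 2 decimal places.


Average value = 1/(b-a) * integral from a to b of f(x) dx
First compute the integral of 2x + 9:
F(x) = x^2 + 9x
F(8) = 1 * 64 + 9 * 8 = 136
F(4) = 1 * 16 + 9 * 4 = 52
Integral = 136 - 52 = 84
Average = 84 / (8 - 4) = 84 / 4
= 21 = 21.00

21.00


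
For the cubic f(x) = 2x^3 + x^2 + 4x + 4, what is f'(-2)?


Differentiate f(x) = 2x^3 + x^2 + 4x + 4 term by term:
f'(x) = 6x^2 + 2x + 4
Substitute x = -2:
f'(-2) = 6 * (-2)^2 + 2 * (-2) + 4
= 24 - 4 + 4
= 24

24


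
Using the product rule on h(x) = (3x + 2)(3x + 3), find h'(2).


Let u(x) = 3x + 2 and v(x) = 3x + 3
u'(x) = 3
v'(x) = 3
Product rule: h'(x) = u'(x)*v(x) + u(x)*v'(x)
= 3 * (3x + 3) + (3x + 2) * 3
At x = 2:
u(2) = 3 * 2 + 2 = 8
v(2) = 3 * 2 + 3 = 9
h'(2) = 3 * 9 + 8 * 3
= 27 + 24
= 51

51


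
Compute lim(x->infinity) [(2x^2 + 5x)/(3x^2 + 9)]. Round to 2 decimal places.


For limits at infinity with equal-degree polynomials,
we compare leading coefficients.
Numerator leading term: 2x^2
Denominator leading term: 3x^2
Divide both by x^2:
lim = (2 + 5/x) / (3 + 9/x^2)
As x -> infinity, the 1/x and 1/x^2 terms vanish:
= 2/3 ≈ 0.67

0.67


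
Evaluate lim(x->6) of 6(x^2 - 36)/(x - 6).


Direct substitution gives 0/0, so we factor the numerator.
Factor: 6(x^2 - 36) = 6 * (x - 6)(x + 6)
Cancel the common factor (x - 6):
6(x^2 - 36)/(x - 6) = 6 * (x + 6)
Now substitute x = 6:
= 6 * (6 + 6) = 72

72


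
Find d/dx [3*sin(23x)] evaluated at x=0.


Apply the chain rule to differentiate 3*sin(23x):
d/dx [3*sin(23x)]
= 3 * cos(23x) * d/dx(23x)
= 3 * 23 * cos(23x)
= 69 * cos(23x)
Evaluate at x = 0:
= 69 * cos(0)
= 69 * 1
= 69

69


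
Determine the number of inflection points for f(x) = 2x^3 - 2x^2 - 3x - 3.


Inflection points occur where f''(x) = 0 and concavity changes.
f(x) = 2x^3 - 2x^2 - 3x - 3
f'(x) = 6x^2 - 4x - 3
f''(x) = 12x - 4
Set f''(x) = 0:
12x - 4 = 0
x = 4 / 12 = 1/3
Since f''(x) is linear (degree 1), it changes sign at this point.
Therefore there is exactly 1 inflection point.

1


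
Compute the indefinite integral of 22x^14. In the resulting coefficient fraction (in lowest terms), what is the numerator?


Apply the power rule for integration:
integral of ax^n dx = a/(n+1) * x^(n+1) + C
integral of 22x^14 dx
= 22/15 * x^15 + C
The coefficient in lowest terms is 22/15, and its numerator is 22

22


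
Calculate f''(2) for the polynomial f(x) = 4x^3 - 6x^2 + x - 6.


First derivative:
f'(x) = 12x^2 - 12x + 1
Second derivative:
f''(x) = 24x - 12
Substitute x = 2:
f''(2) = 24 * 2 - 12
= 48 - 12
= 36

36


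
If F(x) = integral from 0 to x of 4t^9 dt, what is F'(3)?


By the Fundamental Theorem of Calculus (Part 1):
If F(x) = integral from 0 to x of f(t) dt, then F'(x) = f(x)
Here f(t) = 4t^9
So F'(x) = 4x^9
Evaluate at x = 3:
F'(3) = 4 * 3^9
= 4 * 19683
= 78732

78732


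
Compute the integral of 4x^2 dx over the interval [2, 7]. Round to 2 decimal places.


Find the antiderivative of 4x^2:
F(x) = 4/3 * x^3
Apply the Fundamental Theorem of Calculus:
F(7) - F(2)
= 4/3 * 7^3 - 4/3 * 2^3
= 4/3 * (343 - 8)
= 4/3 * 335
= 1340/3 ≈ 446.67

446.67


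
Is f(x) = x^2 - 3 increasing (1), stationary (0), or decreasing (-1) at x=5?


Compute f'(x) to determine behavior:
f'(x) = 2x
f'(5) = 2 * 5 + 0
= 10 + 0
= 10
Since f'(5) > 0, the function is increasing (1)

1


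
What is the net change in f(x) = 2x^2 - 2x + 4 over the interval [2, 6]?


Net change = f(b) - f(a)
f(x) = 2x^2 - 2x + 4
Compute f(6):
f(6) = 2 * 6^2 - 2 * 6 + 4
= 72 - 12 + 4
= 64
Compute f(2):
f(2) = 2 * 2^2 - 2 * 2 + 4
= 8 - 4 + 4
= 8
Net change = 64 - 8 = 56

56


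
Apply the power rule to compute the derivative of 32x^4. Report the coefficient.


We apply the power rule: d/dx [ax^n] = a*n * x^(n-1)
d/dx [32x^4]
= 32 * 4 * x^(4-1)
= 128x^3
The coefficient is 128

128


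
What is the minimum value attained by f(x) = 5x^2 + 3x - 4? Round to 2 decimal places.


For a quadratic f(x) = ax^2 + bx + c with a > 0, the minimum is at the vertex.
Vertex x-coordinate: x = -b/(2a)
x = -(3) / (2 * 5)
x = -3/10
Substitute back to find the minimum value:
f(-3/10) = 5 * (-3/10)^2 + 3 * (-3/10) - 4
= 9/20 - 9/10 - 4
= -89/20 = -4.45

-4.45


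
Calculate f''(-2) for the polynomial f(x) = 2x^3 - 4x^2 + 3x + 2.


First derivative:
f'(x) = 6x^2 - 8x + 3
Second derivative:
f''(x) = 12x - 8
Substitute x = -2:
f''(-2) = 12 * (-2) - 8
= -24 - 8
= -32

-32


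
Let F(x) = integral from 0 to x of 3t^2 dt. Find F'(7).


By the Fundamental Theorem of Calculus (Part 1):
If F(x) = integral from 0 to x of f(t) dt, then F'(x) = f(x)
Here f(t) = 3t^2
So F'(x) = 3x^2
Evaluate at x = 7:
F'(7) = 3 * 7^2
= 3 * 49
= 147

147


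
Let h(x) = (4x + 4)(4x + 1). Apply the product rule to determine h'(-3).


Let u(x) = 4x + 4 and v(x) = 4x + 1
u'(x) = 4
v'(x) = 4
Product rule: h'(x) = u'(x)*v(x) + u(x)*v'(x)
= 4 * (4x + 1) + (4x + 4) * 4
At x = -3:
u(-3) = 4 * (-3) + 4 = -8
v(-3) = 4 * (-3) + 1 = -11
h'(-3) = 4 * (-11) + (-8) * 4
= -44 - 32
= -76

-76


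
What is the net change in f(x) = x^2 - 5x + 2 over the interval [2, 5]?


Net change = f(b) - f(a)
f(x) = x^2 - 5x + 2
Compute f(5):
f(5) = 1 * 5^2 - 5 * 5 + 2
= 25 - 25 + 2
= 2
Compute f(2):
f(2) = 1 * 2^2 - 5 * 2 + 2
= 4 - 10 + 2
= -4
Net change = 2 - (-4) = 6

6


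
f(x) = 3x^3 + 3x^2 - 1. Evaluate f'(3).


Differentiate f(x) = 3x^3 + 3x^2 - 1 term by term:
f'(x) = 9x^2 + 6x
Substitute x = 3:
f'(3) = 9 * 3^2 + 6 * 3 + 0
= 81 + 18 + 0
= 99

99


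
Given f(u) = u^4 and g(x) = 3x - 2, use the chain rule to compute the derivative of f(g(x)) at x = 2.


Using the chain rule: (f(g(x)))' = f'(g(x)) * g'(x)
First, find g(2):
g(2) = 3 * 2 - 2 = 4
Next, f'(u) = 4u^3
And g'(x) = 3
So f'(g(2)) * g'(2)
= 4 * 4^3 * 3
= 4 * 64 * 3
= 768

768


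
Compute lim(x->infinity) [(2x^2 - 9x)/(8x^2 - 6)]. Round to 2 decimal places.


For limits at infinity with equal-degree polynomials,
we compare leading coefficients.
Numerator leading term: 2x^2
Denominator leading term: 8x^2
Divide both by x^2:
lim = (2 - 9/x) / (8 - 6/x^2)
As x -> infinity, the 1/x and 1/x^2 terms vanish:
= 2/8 = 1/4 = 0.25

0.25


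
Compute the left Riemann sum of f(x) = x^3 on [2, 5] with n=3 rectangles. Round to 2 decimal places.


Left Riemann sum uses left endpoints of each subinterval.
Interval: [2, 5], n = 3
dx = (5 - 2) / 3 = 1
Left endpoints: [2, 3, 4]
f values: [8, 27, 64]
Sum = dx * (sum of f values)
= 1 * 99
= 99 = 99.00

99.00


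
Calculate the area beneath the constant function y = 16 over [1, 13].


The area under a constant function y = 16 is a rectangle.
Width = 13 - 1 = 12
Height = 16
Area = width * height
= 12 * 16
= 192

192


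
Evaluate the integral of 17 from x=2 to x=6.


The integral of a constant k over [a, b] equals k * (b - a).
integral from 2 to 6 of 17 dx
= 17 * (6 - 2)
= 17 * 4
= 68

68


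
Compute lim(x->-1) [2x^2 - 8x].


Since polynomials are continuous, we use direct substitution.
lim(x->-1) of 2x^2 - 8x
= 2 * (-1)^2 - 8 * (-1) + 0
= 2 + 8 + 0
= 10

10


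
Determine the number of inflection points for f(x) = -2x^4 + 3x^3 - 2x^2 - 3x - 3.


Inflection points occur where f''(x) = 0 and concavity changes.
f(x) = -2x^4 + 3x^3 - 2x^2 - 3x - 3
f'(x) = -8x^3 + 9x^2 - 4x - 3
f''(x) = -24x^2 + 18x - 4
This is a quadratic in x. Use the discriminant to count real roots.
Discriminant = (18)^2 - 4 * (-24) * (-4)
= 324 - 384
= -60
Since discriminant < 0, f''(x) = 0 has no real solutions.
Number of inflection points: 0

0


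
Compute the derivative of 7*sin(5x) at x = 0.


Apply the chain rule to differentiate 7*sin(5x):
d/dx [7*sin(5x)]
= 7 * cos(5x) * d/dx(5x)
= 7 * 5 * cos(5x)
= 35 * cos(5x)
Evaluate at x = 0:
= 35 * cos(0)
= 35 * 1
= 35

35


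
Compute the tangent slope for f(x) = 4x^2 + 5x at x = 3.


The slope of the tangent line equals f'(x) at the point.
f(x) = 4x^2 + 5x
f'(x) = 8x + 5
At x = 3:
f'(3) = 8 * 3 + 5
= 24 + 5
= 29

29


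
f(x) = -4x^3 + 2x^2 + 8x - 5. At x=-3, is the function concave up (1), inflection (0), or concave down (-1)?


Concavity is determined by the sign of f''(x).
f(x) = -4x^3 + 2x^2 + 8x - 5
f'(x) = -12x^2 + 4x + 8
f''(x) = -24x + 4
f''(-3) = -24 * (-3) + 4
= 72 + 4
= 76
Since f''(-3) > 0, the function is concave up (1)

1


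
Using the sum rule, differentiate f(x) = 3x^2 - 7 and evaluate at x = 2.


Differentiate term by term using power and sum rules:
f(x) = 3x^2 - 7
f'(x) = 6x
Substitute x = 2:
f'(2) = 6 * 2 + 0
= 12 + 0
= 12

12


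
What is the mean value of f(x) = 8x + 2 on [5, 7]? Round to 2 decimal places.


Average value = 1/(b-a) * integral from a to b of f(x) dx
First compute the integral of 8x + 2:
F(x) = 4x^2 + 2x
F(7) = 4 * 49 + 2 * 7 = 210
F(5) = 4 * 25 + 2 * 5 = 110
Integral = 210 - 110 = 100
Average = 100 / (7 - 5) = 100 / 2
= 50 = 50.00

50.00


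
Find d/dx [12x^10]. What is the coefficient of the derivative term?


We apply the power rule: d/dx [ax^n] = a*n * x^(n-1)
d/dx [12x^10]
= 12 * 10 * x^(10-1)
= 120x^9
The coefficient is 120

120


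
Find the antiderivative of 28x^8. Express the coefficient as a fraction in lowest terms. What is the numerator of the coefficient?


Apply the power rule for integration:
integral of ax^n dx = a/(n+1) * x^(n+1) + C
integral of 28x^8 dx
= 28/9 * x^9 + C
The coefficient in lowest terms is 28/9, and its numerator is 28

28


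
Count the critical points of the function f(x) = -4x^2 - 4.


Find where f'(x) = 0:
f'(x) = -8x
Set f'(x) = 0:
-8x = 0
x = 0 / (-8) = 0
This is a linear equation in x, so there is exactly one solution.
Number of critical points: 1

1


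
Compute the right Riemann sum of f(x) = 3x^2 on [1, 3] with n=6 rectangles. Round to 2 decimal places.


Right Riemann sum uses right endpoints of each subinterval.
Interval: [1, 3], n = 6
dx = (3 - 1) / 6 = 1/3
Right endpoints: [4/3, 5/3, 2, 7/3, 8/3, 3]
f values: [16/3, 25/3, 12, 49/3, 64/3, 27]
Sum = dx * (sum of f values)
= 1/3 * 271/3
= 271/9 ≈ 30.11

30.11


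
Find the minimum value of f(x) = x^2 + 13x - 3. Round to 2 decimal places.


For a quadratic f(x) = ax^2 + bx + c with a > 0, the minimum is at the vertex.
Vertex x-coordinate: x = -b/(2a)
x = -(13) / (2 * 1)
x = -13/2
Substitute back to find the minimum value:
f(-13/2) = 1 * (-13/2)^2 + 13 * (-13/2) - 3
= 169/4 - 169/2 - 3
= -181/4 = -45.25

-45.25


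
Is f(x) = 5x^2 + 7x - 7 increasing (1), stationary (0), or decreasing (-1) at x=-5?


Compute f'(x) to determine behavior:
f'(x) = 10x + 7
f'(-5) = 10 * (-5) + 7
= -50 + 7
= -43
Since f'(-5) < 0, the function is decreasing (-1)

-1


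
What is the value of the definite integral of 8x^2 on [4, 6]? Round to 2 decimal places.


Find the antiderivative of 8x^2:
F(x) = 8/3 * x^3
Apply the Fundamental Theorem of Calculus:
F(6) - F(4)
= 8/3 * 6^3 - 8/3 * 4^3
= 8/3 * (216 - 64)
= 8/3 * 152
= 1216/3 ≈ 405.33

405.33


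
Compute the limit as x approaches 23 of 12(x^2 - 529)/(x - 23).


Direct substitution gives 0/0, so we factor the numerator.
Factor: 12(x^2 - 529) = 12 * (x - 23)(x + 23)
Cancel the common factor (x - 23):
12(x^2 - 529)/(x - 23) = 12 * (x + 23)
Now substitute x = 23:
= 12 * (23 + 23) = 552

552


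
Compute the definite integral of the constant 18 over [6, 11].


The integral of a constant k over [a, b] equals k * (b - a).
integral from 6 to 11 of 18 dx
= 18 * (11 - 6)
= 18 * 5
= 90

90


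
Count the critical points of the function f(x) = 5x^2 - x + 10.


Find where f'(x) = 0:
f'(x) = 10x - 1
Set f'(x) = 0:
10x - 1 = 0
x = 1 / 10 = 1/10
This is a linear equation in x, so there is exactly one solution.
Number of critical points: 1

1


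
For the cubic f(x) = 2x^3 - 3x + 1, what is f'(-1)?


Differentiate f(x) = 2x^3 - 3x + 1 term by term:
f'(x) = 6x^2 - 3
Substitute x = -1:
f'(-1) = 6 * (-1)^2 + 0 * (-1) - 3
= 6 + 0 - 3
= 3

3


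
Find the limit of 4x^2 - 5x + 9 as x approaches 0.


Since polynomials are continuous, we use direct substitution.
lim(x->0) of 4x^2 - 5x + 9
= 4 * 0^2 - 5 * 0 + 9
= 0 + 0 + 9
= 9

9


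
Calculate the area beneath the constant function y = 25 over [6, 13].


The area under a constant function y = 25 is a rectangle.
Width = 13 - 6 = 7
Height = 25
Area = width * height
= 7 * 25
= 175

175


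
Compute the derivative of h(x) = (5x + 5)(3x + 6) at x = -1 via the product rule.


Let u(x) = 5x + 5 and v(x) = 3x + 6
u'(x) = 5
v'(x) = 3
Product rule: h'(x) = u'(x)*v(x) + u(x)*v'(x)
= 5 * (3x + 6) + (5x + 5) * 3
At x = -1:
u(-1) = 5 * (-1) + 5 = 0
v(-1) = 3 * (-1) + 6 = 3
h'(-1) = 5 * 3 + 0 * 3
= 15 + 0
= 15

15


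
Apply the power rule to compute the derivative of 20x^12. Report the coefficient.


We apply the power rule: d/dx [ax^n] = a*n * x^(n-1)
d/dx [20x^12]
= 20 * 12 * x^(12-1)
= 240x^11
The coefficient is 240

240


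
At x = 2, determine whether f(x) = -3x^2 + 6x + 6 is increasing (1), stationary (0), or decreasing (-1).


Compute f'(x) to determine behavior:
f'(x) = -6x + 6
f'(2) = -6 * 2 + 6
= -12 + 6
= -6
Since f'(2) < 0, the function is decreasing (-1)

-1


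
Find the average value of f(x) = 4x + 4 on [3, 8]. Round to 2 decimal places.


Average value = 1/(b-a) * integral from a to b of f(x) dx
First compute the integral of 4x + 4:
F(x) = 2x^2 + 4x
F(8) = 2 * 64 + 4 * 8 = 160
F(3) = 2 * 9 + 4 * 3 = 30
Integral = 160 - 30 = 130
Average = 130 / (8 - 3) = 130 / 5
= 26 = 26.00

26.00


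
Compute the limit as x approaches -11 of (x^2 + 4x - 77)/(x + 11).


Direct substitution gives 0/0, so we factor the numerator.
Factor: (x^2 + 4x - 77) = (x + 11)(x - 7)
Cancel the common factor (x + 11):
(x^2 + 4x - 77)/(x + 11) = (x - 7)
Now substitute x = -11:
= (-11) - (7) = -18

-18


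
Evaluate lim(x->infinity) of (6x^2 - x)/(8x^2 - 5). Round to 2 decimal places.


For limits at infinity with equal-degree polynomials,
we compare leading coefficients.
Numerator leading term: 6x^2
Denominator leading term: 8x^2
Divide both by x^2:
lim = (6 - 1/x) / (8 - 5/x^2)
As x -> infinity, the 1/x and 1/x^2 terms vanish:
= 6/8 = 3/4 = 0.75

0.75


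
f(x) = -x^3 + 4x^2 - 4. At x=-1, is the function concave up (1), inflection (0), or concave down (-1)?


Concavity is determined by the sign of f''(x).
f(x) = -x^3 + 4x^2 - 4
f'(x) = -3x^2 + 8x
f''(x) = -6x + 8
f''(-1) = -6 * (-1) + 8
= 6 + 8
= 14
Since f''(-1) > 0, the function is concave up (1)

1


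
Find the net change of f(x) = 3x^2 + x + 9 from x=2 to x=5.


Net change = f(b) - f(a)
f(x) = 3x^2 + x + 9
Compute f(5):
f(5) = 3 * 5^2 + 1 * 5 + 9
= 75 + 5 + 9
= 89
Compute f(2):
f(2) = 3 * 2^2 + 1 * 2 + 9
= 12 + 2 + 9
= 23
Net change = 89 - 23 = 66

66


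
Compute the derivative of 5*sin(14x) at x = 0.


Apply the chain rule to differentiate 5*sin(14x):
d/dx [5*sin(14x)]
= 5 * cos(14x) * d/dx(14x)
= 5 * 14 * cos(14x)
= 70 * cos(14x)
Evaluate at x = 0:
= 70 * cos(0)
= 70 * 1
= 70

70


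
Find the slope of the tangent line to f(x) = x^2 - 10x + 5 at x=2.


The slope of the tangent line equals f'(x) at the point.
f(x) = x^2 - 10x + 5
f'(x) = 2x - 10
At x = 2:
f'(2) = 2 * 2 - 10
= 4 - 10
= -6

-6


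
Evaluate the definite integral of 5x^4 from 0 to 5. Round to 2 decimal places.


Find the antiderivative of 5x^4:
F(x) = 5/5 * x^5
Apply the Fundamental Theorem of Calculus:
F(5) - F(0)
= 5/5 * 5^5 - 5/5 * 0^5
= 5/5 * (3125 - 0)
= 5/5 * 3125
= 3125 = 3125.00

3125.00


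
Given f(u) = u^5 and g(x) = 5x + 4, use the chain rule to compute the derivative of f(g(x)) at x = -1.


Using the chain rule: (f(g(x)))' = f'(g(x)) * g'(x)
First, find g(-1):
g(-1) = 5 * (-1) + 4 = -1
Next, f'(u) = 5u^4
And g'(x) = 5
So f'(g(-1)) * g'(-1)
= 5 * (-1)^4 * 5
= 5 * 1 * 5
= 25

25


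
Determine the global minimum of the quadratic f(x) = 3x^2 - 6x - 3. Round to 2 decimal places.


For a quadratic f(x) = ax^2 + bx + c with a > 0, the minimum is at the vertex.
Vertex x-coordinate: x = -b/(2a)
x = -(-6) / (2 * 3)
x = 6/6 = 1
Substitute back to find the minimum value:
f(1) = 3 * 1^2 - 6 * 1 - 3
= 3 - 6 - 3
= -6 = -6.00

-6.00


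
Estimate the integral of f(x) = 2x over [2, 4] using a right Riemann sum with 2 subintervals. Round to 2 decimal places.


Right Riemann sum uses right endpoints of each subinterval.
Interval: [2, 4], n = 2
dx = (4 - 2) / 2 = 1
Right endpoints: [3, 4]
f values: [6, 8]
Sum = dx * (sum of f values)
= 1 * 14
= 14 = 14.00

14.00


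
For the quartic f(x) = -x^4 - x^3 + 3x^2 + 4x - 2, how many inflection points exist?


Inflection points occur where f''(x) = 0 and concavity changes.
f(x) = -x^4 - x^3 + 3x^2 + 4x - 2
f'(x) = -4x^3 - 3x^2 + 6x + 4
f''(x) = -12x^2 - 6x + 6
This is a quadratic in x. Use the discriminant to count real roots.
Discriminant = (-6)^2 - 4 * (-12) * 6
= 36 - (-288)
= 324
Since discriminant > 0, f''(x) = 0 has 2 distinct real solutions.
A quadratic with two distinct real roots changes sign at each root, so concavity changes at both.
Number of inflection points: 2

2


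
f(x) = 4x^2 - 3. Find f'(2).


Differentiate term by term using power and sum rules:
f(x) = 4x^2 - 3
f'(x) = 8x
Substitute x = 2:
f'(2) = 8 * 2 + 0
= 16 + 0
= 16

16


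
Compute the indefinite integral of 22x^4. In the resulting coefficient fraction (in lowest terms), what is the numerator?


Apply the power rule for integration:
integral of ax^n dx = a/(n+1) * x^(n+1) + C
integral of 22x^4 dx
= 22/5 * x^5 + C
The coefficient in lowest terms is 22/5, and its numerator is 22

22


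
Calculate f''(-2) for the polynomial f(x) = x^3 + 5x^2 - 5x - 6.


First derivative:
f'(x) = 3x^2 + 10x - 5
Second derivative:
f''(x) = 6x + 10
Substitute x = -2:
f''(-2) = 6 * (-2) + 10
= -12 + 10
= -2

-2


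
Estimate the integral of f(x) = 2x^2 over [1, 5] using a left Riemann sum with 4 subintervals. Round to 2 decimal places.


Left Riemann sum uses left endpoints of each subinterval.
Interval: [1, 5], n = 4
dx = (5 - 1) / 4 = 1
Left endpoints: [1, 2, 3, 4]
f values: [2, 8, 18, 32]
Sum = dx * (sum of f values)
= 1 * 60
= 60 = 60.00

60.00


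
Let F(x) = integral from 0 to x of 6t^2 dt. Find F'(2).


By the Fundamental Theorem of Calculus (Part 1):
If F(x) = integral from 0 to x of f(t) dt, then F'(x) = f(x)
Here f(t) = 6t^2
So F'(x) = 6x^2
Evaluate at x = 2:
F'(2) = 6 * 2^2
= 6 * 4
= 24

24


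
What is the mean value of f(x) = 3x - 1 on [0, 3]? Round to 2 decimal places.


Average value = 1/(b-a) * integral from a to b of f(x) dx
First compute the integral of 3x - 1:
F(x) = (3/2)x^2 - x
F(3) = 3/2 * 9 - 1 * 3 = 21/2
F(0) = 3/2 * 0 - 1 * 0 = 0
Integral = 21/2 - 0 = 21/2
Average = (21/2) / (3 - 0) = (21/2) / 3
= 7/2 = 3.50

3.50


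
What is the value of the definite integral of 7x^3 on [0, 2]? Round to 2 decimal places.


Find the antiderivative of 7x^3:
F(x) = 7/4 * x^4
Apply the Fundamental Theorem of Calculus:
F(2) - F(0)
= 7/4 * 2^4 - 7/4 * 0^4
= 7/4 * (16 - 0)
= 7/4 * 16
= 28 = 28.00

28.00


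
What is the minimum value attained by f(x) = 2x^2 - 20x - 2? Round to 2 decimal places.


For a quadratic f(x) = ax^2 + bx + c with a > 0, the minimum is at the vertex.
Vertex x-coordinate: x = -b/(2a)
x = -(-20) / (2 * 2)
x = 20/4 = 5
Substitute back to find the minimum value:
f(5) = 2 * 5^2 - 20 * 5 - 2
= 50 - 100 - 2
= -52 = -52.00

-52.00


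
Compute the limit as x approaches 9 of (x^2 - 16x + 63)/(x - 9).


Direct substitution gives 0/0, so we factor the numerator.
Factor: (x^2 - 16x + 63) = (x - 9)(x - 7)
Cancel the common factor (x - 9):
(x^2 - 16x + 63)/(x - 9) = (x - 7)
Now substitute x = 9:
= (9) - (7) = 2

2


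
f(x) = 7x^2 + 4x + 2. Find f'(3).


Differentiate term by term using power and sum rules:
f(x) = 7x^2 + 4x + 2
f'(x) = 14x + 4
Substitute x = 3:
f'(3) = 14 * 3 + 4
= 42 + 4
= 46

46


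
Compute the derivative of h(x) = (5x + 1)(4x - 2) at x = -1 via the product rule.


Let u(x) = 5x + 1 and v(x) = 4x - 2
u'(x) = 5
v'(x) = 4
Product rule: h'(x) = u'(x)*v(x) + u(x)*v'(x)
= 5 * (4x - 2) + (5x + 1) * 4
At x = -1:
u(-1) = 5 * (-1) + 1 = -4
v(-1) = 4 * (-1) - 2 = -6
h'(-1) = 5 * (-6) + (-4) * 4
= -30 - 16
= -46

-46


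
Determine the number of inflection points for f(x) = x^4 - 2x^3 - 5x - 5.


Inflection points occur where f''(x) = 0 and concavity changes.
f(x) = x^4 - 2x^3 - 5x - 5
f'(x) = 4x^3 - 6x^2 - 5
f''(x) = 12x^2 - 12x
This is a quadratic in x. Use the discriminant to count real roots.
Discriminant = (-12)^2 - 4 * 12 * 0
= 144 - 0
= 144
Since discriminant > 0, f''(x) = 0 has 2 distinct real solutions.
A quadratic with two distinct real roots changes sign at each root, so concavity changes at both.
Number of inflection points: 2

2


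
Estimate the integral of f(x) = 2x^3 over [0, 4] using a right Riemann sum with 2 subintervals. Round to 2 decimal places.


Right Riemann sum uses right endpoints of each subinterval.
Interval: [0, 4], n = 2
dx = (4 - 0) / 2 = 2
Right endpoints: [2, 4]
f values: [16, 128]
Sum = dx * (sum of f values)
= 2 * 144
= 288 = 288.00

288.00


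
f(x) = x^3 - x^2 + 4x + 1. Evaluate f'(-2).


Differentiate f(x) = x^3 - x^2 + 4x + 1 term by term:
f'(x) = 3x^2 - 2x + 4
Substitute x = -2:
f'(-2) = 3 * (-2)^2 - 2 * (-2) + 4
= 12 + 4 + 4
= 20

20


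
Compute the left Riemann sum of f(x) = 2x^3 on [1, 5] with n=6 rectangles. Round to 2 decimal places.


Left Riemann sum uses left endpoints of each subinterval.
Interval: [1, 5], n = 6
dx = (5 - 1) / 6 = 2/3
Left endpoints: [1, 5/3, 7/3, 3, 11/3, 13/3]
f values: [2, 250/27, 686/27, 54, 2662/27, 4394/27]
Sum = dx * (sum of f values)
= 2/3 * 352
= 704/3 ≈ 234.67

234.67


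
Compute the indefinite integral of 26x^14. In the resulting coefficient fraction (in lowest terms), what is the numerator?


Apply the power rule for integration:
integral of ax^n dx = a/(n+1) * x^(n+1) + C
integral of 26x^14 dx
= 26/15 * x^15 + C
The coefficient in lowest terms is 26/15, and its numerator is 26

26


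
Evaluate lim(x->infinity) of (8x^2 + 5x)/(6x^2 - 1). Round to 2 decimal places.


For limits at infinity with equal-degree polynomials,
we compare leading coefficients.
Numerator leading term: 8x^2
Denominator leading term: 6x^2
Divide both by x^2:
lim = (8 + 5/x) / (6 - 1/x^2)
As x -> infinity, the 1/x and 1/x^2 terms vanish:
= 8/6 = 4/3 ≈ 1.33

1.33


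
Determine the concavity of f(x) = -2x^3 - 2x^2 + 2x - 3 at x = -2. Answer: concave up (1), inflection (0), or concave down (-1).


Concavity is determined by the sign of f''(x).
f(x) = -2x^3 - 2x^2 + 2x - 3
f'(x) = -6x^2 - 4x + 2
f''(x) = -12x - 4
f''(-2) = -12 * (-2) - 4
= 24 - 4
= 20
Since f''(-2) > 0, the function is concave up (1)

1


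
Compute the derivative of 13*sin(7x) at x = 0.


Apply the chain rule to differentiate 13*sin(7x):
d/dx [13*sin(7x)]
= 13 * cos(7x) * d/dx(7x)
= 13 * 7 * cos(7x)
= 91 * cos(7x)
Evaluate at x = 0:
= 91 * cos(0)
= 91 * 1
= 91

91


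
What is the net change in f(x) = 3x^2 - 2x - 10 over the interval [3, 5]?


Net change = f(b) - f(a)
f(x) = 3x^2 - 2x - 10
Compute f(5):
f(5) = 3 * 5^2 - 2 * 5 - 10
= 75 - 10 - 10
= 55
Compute f(3):
f(3) = 3 * 3^2 - 2 * 3 - 10
= 27 - 6 - 10
= 11
Net change = 55 - 11 = 44

44


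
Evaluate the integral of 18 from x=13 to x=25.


The integral of a constant k over [a, b] equals k * (b - a).
integral from 13 to 25 of 18 dx
= 18 * (25 - 13)
= 18 * 12
= 216

216


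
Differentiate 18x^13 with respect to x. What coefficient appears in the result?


We apply the power rule: d/dx [ax^n] = a*n * x^(n-1)
d/dx [18x^13]
= 18 * 13 * x^(13-1)
= 234x^12
The coefficient is 234

234


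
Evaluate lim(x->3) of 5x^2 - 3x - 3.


Since polynomials are continuous, we use direct substitution.
lim(x->3) of 5x^2 - 3x - 3
= 5 * 3^2 - 3 * 3 - 3
= 45 - 9 - 3
= 33

33


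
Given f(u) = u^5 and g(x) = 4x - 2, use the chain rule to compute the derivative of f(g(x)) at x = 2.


Using the chain rule: (f(g(x)))' = f'(g(x)) * g'(x)
First, find g(2):
g(2) = 4 * 2 - 2 = 6
Next, f'(u) = 5u^4
And g'(x) = 4
So f'(g(2)) * g'(2)
= 5 * 6^4 * 4
= 5 * 1296 * 4
= 25920

25920


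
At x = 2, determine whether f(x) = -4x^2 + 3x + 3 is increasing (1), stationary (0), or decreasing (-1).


Compute f'(x) to determine behavior:
f'(x) = -8x + 3
f'(2) = -8 * 2 + 3
= -16 + 3
= -13
Since f'(2) < 0, the function is decreasing (-1)

-1


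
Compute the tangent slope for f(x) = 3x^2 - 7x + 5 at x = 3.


The slope of the tangent line equals f'(x) at the point.
f(x) = 3x^2 - 7x + 5
f'(x) = 6x - 7
At x = 3:
f'(3) = 6 * 3 - 7
= 18 - 7
= 11

11


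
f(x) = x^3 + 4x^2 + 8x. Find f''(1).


First derivative:
f'(x) = 3x^2 + 8x + 8
Second derivative:
f''(x) = 6x + 8
Substitute x = 1:
f''(1) = 6 * 1 + 8
= 6 + 8
= 14

14


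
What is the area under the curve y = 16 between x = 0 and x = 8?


The area under a constant function y = 16 is a rectangle.
Width = 8 - 0 = 8
Height = 16
Area = width * height
= 8 * 16
= 128

128


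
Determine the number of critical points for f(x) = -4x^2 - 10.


Find where f'(x) = 0:
f'(x) = -8x
Set f'(x) = 0:
-8x = 0
x = 0 / (-8) = 0
This is a linear equation in x, so there is exactly one solution.
Number of critical points: 1

1


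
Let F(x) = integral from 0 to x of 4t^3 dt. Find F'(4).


By the Fundamental Theorem of Calculus (Part 1):
If F(x) = integral from 0 to x of f(t) dt, then F'(x) = f(x)
Here f(t) = 4t^3
So F'(x) = 4x^3
Evaluate at x = 4:
F'(4) = 4 * 4^3
= 4 * 64
= 256

256


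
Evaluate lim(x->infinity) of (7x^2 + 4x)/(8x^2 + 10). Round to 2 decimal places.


For limits at infinity with equal-degree polynomials,
we compare leading coefficients.
Numerator leading term: 7x^2
Denominator leading term: 8x^2
Divide both by x^2:
lim = (7 + 4/x) / (8 + 10/x^2)
As x -> infinity, the 1/x and 1/x^2 terms vanish:
= 7/8 ≈ 0.88

0.88


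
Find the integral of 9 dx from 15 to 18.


The integral of a constant k over [a, b] equals k * (b - a).
integral from 15 to 18 of 9 dx
= 9 * (18 - 15)
= 9 * 3
= 27

27


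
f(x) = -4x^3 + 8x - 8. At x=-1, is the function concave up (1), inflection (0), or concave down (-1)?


Concavity is determined by the sign of f''(x).
f(x) = -4x^3 + 8x - 8
f'(x) = -12x^2 + 8
f''(x) = -24x
f''(-1) = -24 * (-1) + 0
= 24 + 0
= 24
Since f''(-1) > 0, the function is concave up (1)

1


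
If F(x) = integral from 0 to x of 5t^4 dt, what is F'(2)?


By the Fundamental Theorem of Calculus (Part 1):
If F(x) = integral from 0 to x of f(t) dt, then F'(x) = f(x)
Here f(t) = 5t^4
So F'(x) = 5x^4
Evaluate at x = 2:
F'(2) = 5 * 2^4
= 5 * 16
= 80

80


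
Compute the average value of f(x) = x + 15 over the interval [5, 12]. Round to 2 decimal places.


Average value = 1/(b-a) * integral from a to b of f(x) dx
First compute the integral of x + 15:
F(x) = (1/2)x^2 + 15x
F(12) = 1/2 * 144 + 15 * 12 = 252
F(5) = 1/2 * 25 + 15 * 5 = 175/2
Integral = 252 - 175/2 = 329/2
Average = (329/2) / (12 - 5) = (329/2) / 7
= 47/2 = 23.50

23.50


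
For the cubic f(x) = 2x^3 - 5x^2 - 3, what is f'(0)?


Differentiate f(x) = 2x^3 - 5x^2 - 3 term by term:
f'(x) = 6x^2 - 10x
Substitute x = 0:
f'(0) = 6 * 0^2 - 10 * 0 + 0
= 0 + 0 + 0
= 0

0


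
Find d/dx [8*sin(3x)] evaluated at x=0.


Apply the chain rule to differentiate 8*sin(3x):
d/dx [8*sin(3x)]
= 8 * cos(3x) * d/dx(3x)
= 8 * 3 * cos(3x)
= 24 * cos(3x)
Evaluate at x = 0:
= 24 * cos(0)
= 24 * 1
= 24

24


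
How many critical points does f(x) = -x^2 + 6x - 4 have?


Find where f'(x) = 0:
f'(x) = -2x + 6
Set f'(x) = 0:
-2x + 6 = 0
x = -6 / (-2) = 3
This is a linear equation in x, so there is exactly one solution.
Number of critical points: 1

1


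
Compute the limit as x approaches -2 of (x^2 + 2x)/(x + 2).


Direct substitution gives 0/0, so we factor the numerator.
Factor: (x^2 + 2x) = (x + 2)(x)
Cancel the common factor (x + 2):
(x^2 + 2x)/(x + 2) = (x)
Now substitute x = -2:
= (-2) - (0) = -2

-2


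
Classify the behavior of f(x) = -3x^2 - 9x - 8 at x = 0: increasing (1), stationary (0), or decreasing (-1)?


Compute f'(x) to determine behavior:
f'(x) = -6x - 9
f'(0) = -6 * 0 - 9
= 0 - 9
= -9
Since f'(0) < 0, the function is decreasing (-1)

-1


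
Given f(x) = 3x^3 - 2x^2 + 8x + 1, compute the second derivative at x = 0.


First derivative:
f'(x) = 9x^2 - 4x + 8
Second derivative:
f''(x) = 18x - 4
Substitute x = 0:
f''(0) = 18 * 0 - 4
= 0 - 4
= -4

-4


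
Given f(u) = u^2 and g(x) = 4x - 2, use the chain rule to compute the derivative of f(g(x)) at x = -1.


Using the chain rule: (f(g(x)))' = f'(g(x)) * g'(x)
First, find g(-1):
g(-1) = 4 * (-1) - 2 = -6
Next, f'(u) = 2u
And g'(x) = 4
So f'(g(-1)) * g'(-1)
= 2 * (-6) * 4
= -48

-48


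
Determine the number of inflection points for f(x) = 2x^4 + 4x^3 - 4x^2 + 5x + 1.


Inflection points occur where f''(x) = 0 and concavity changes.
f(x) = 2x^4 + 4x^3 - 4x^2 + 5x + 1
f'(x) = 8x^3 + 12x^2 - 8x + 5
f''(x) = 24x^2 + 24x - 8
This is a quadratic in x. Use the discriminant to count real roots.
Discriminant = (24)^2 - 4 * 24 * (-8)
= 576 - (-768)
= 1344
Since discriminant > 0, f''(x) = 0 has 2 distinct real solutions.
A quadratic with two distinct real roots changes sign at each root, so concavity changes at both.
Number of inflection points: 2

2


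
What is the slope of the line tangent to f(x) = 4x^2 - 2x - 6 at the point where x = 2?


The slope of the tangent line equals f'(x) at the point.
f(x) = 4x^2 - 2x - 6
f'(x) = 8x - 2
At x = 2:
f'(2) = 8 * 2 - 2
= 16 - 2
= 14

14


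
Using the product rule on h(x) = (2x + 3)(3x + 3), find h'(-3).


Let u(x) = 2x + 3 and v(x) = 3x + 3
u'(x) = 2
v'(x) = 3
Product rule: h'(x) = u'(x)*v(x) + u(x)*v'(x)
= 2 * (3x + 3) + (2x + 3) * 3
At x = -3:
u(-3) = 2 * (-3) + 3 = -3
v(-3) = 3 * (-3) + 3 = -6
h'(-3) = 2 * (-6) + (-3) * 3
= -12 - 9
= -21

-21


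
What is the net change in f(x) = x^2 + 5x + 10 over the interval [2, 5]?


Net change = f(b) - f(a)
f(x) = x^2 + 5x + 10
Compute f(5):
f(5) = 1 * 5^2 + 5 * 5 + 10
= 25 + 25 + 10
= 60
Compute f(2):
f(2) = 1 * 2^2 + 5 * 2 + 10
= 4 + 10 + 10
= 24
Net change = 60 - 24 = 36

36


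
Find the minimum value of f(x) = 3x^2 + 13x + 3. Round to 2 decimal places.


For a quadratic f(x) = ax^2 + bx + c with a > 0, the minimum is at the vertex.
Vertex x-coordinate: x = -b/(2a)
x = -(13) / (2 * 3)
x = -13/6
Substitute back to find the minimum value:
f(-13/6) = 3 * (-13/6)^2 + 13 * (-13/6) + 3
= 169/12 - 169/6 + 3
= -133/12 ≈ -11.08

-11.08


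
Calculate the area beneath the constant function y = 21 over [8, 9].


The area under a constant function y = 21 is a rectangle.
Width = 9 - 8 = 1
Height = 21
Area = width * height
= 1 * 21
= 21

21


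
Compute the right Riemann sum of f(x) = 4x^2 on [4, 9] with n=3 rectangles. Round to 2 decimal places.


Right Riemann sum uses right endpoints of each subinterval.
Interval: [4, 9], n = 3
dx = (9 - 4) / 3 = 5/3
Right endpoints: [17/3, 22/3, 9]
f values: [1156/9, 1936/9, 324]
Sum = dx * (sum of f values)
= 5/3 * 6008/9
= 30040/27 ≈ 1112.59

1112.59


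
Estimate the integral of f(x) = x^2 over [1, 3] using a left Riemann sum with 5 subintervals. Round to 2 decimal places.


Left Riemann sum uses left endpoints of each subinterval.
Interval: [1, 3], n = 5
dx = (3 - 1) / 5 = 2/5
Left endpoints: [1, 7/5, 9/5, 11/5, 13/5]
f values: [1, 49/25, 81/25, 121/25, 169/25]
Sum = dx * (sum of f values)
= 2/5 * 89/5
= 178/25 = 7.12

7.12


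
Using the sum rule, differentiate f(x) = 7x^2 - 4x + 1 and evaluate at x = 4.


Differentiate term by term using power and sum rules:
f(x) = 7x^2 - 4x + 1
f'(x) = 14x - 4
Substitute x = 4:
f'(4) = 14 * 4 - 4
= 56 - 4
= 52

52


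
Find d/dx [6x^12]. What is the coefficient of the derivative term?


We apply the power rule: d/dx [ax^n] = a*n * x^(n-1)
d/dx [6x^12]
= 6 * 12 * x^(12-1)
= 72x^11
The coefficient is 72

72


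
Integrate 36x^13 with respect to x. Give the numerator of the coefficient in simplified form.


Apply the power rule for integration:
integral of ax^n dx = a/(n+1) * x^(n+1) + C
integral of 36x^13 dx
= 36/14 * x^14 + C
= 18/7 * x^14 + C
The coefficient in lowest terms is 18/7, and its numerator is 18

18


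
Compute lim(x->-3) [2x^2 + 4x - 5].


Since polynomials are continuous, we use direct substitution.
lim(x->-3) of 2x^2 + 4x - 5
= 2 * (-3)^2 + 4 * (-3) - 5
= 18 - 12 - 5
= 1

1


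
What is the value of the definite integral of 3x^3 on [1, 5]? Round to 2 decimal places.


Find the antiderivative of 3x^3:
F(x) = 3/4 * x^4
Apply the Fundamental Theorem of Calculus:
F(5) - F(1)
= 3/4 * 5^4 - 3/4 * 1^4
= 3/4 * (625 - 1)
= 3/4 * 624
= 468 = 468.00

468.00


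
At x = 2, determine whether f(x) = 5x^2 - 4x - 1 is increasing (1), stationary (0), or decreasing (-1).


Compute f'(x) to determine behavior:
f'(x) = 10x - 4
f'(2) = 10 * 2 - 4
= 20 - 4
= 16
Since f'(2) > 0, the function is increasing (1)

1


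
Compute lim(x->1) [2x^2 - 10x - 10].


Since polynomials are continuous, we use direct substitution.
lim(x->1) of 2x^2 - 10x - 10
= 2 * 1^2 - 10 * 1 - 10
= 2 - 10 - 10
= -18

-18


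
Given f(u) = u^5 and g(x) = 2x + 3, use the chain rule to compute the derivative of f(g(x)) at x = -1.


Using the chain rule: (f(g(x)))' = f'(g(x)) * g'(x)
First, find g(-1):
g(-1) = 2 * (-1) + 3 = 1
Next, f'(u) = 5u^4
And g'(x) = 2
So f'(g(-1)) * g'(-1)
= 5 * 1^4 * 2
= 5 * 1 * 2
= 10

10


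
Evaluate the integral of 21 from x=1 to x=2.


The integral of a constant k over [a, b] equals k * (b - a).
integral from 1 to 2 of 21 dx
= 21 * (2 - 1)
= 21 * 1
= 21

21


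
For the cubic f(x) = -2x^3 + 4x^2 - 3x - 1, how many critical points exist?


Find where f'(x) = 0:
f(x) = -2x^3 + 4x^2 - 3x - 1
f'(x) = -6x^2 + 8x - 3
This is a quadratic in x. Use the discriminant to count real roots.
Discriminant = (8)^2 - 4 * (-6) * (-3)
= 64 - 72
= -8
Since discriminant < 0, f'(x) = 0 has no real solutions.
Number of critical points: 0

0


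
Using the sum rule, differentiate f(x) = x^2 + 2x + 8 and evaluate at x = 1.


Differentiate term by term using power and sum rules:
f(x) = x^2 + 2x + 8
f'(x) = 2x + 2
Substitute x = 1:
f'(1) = 2 * 1 + 2
= 2 + 2
= 4

4


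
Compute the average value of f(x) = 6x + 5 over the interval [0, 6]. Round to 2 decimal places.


Average value = 1/(b-a) * integral from a to b of f(x) dx
First compute the integral of 6x + 5:
F(x) = 3x^2 + 5x
F(6) = 3 * 36 + 5 * 6 = 138
F(0) = 3 * 0 + 5 * 0 = 0
Integral = 138 - 0 = 138
Average = 138 / (6 - 0) = 138 / 6
= 23 = 23.00

23.00


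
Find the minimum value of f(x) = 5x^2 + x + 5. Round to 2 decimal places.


For a quadratic f(x) = ax^2 + bx + c with a > 0, the minimum is at the vertex.
Vertex x-coordinate: x = -b/(2a)
x = -(1) / (2 * 5)
x = -1/10
Substitute back to find the minimum value:
f(-1/10) = 5 * (-1/10)^2 + 1 * (-1/10) + 5
= 1/20 - 1/10 + 5
= 99/20 = 4.95

4.95


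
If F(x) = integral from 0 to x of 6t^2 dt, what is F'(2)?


By the Fundamental Theorem of Calculus (Part 1):
If F(x) = integral from 0 to x of f(t) dt, then F'(x) = f(x)
Here f(t) = 6t^2
So F'(x) = 6x^2
Evaluate at x = 2:
F'(2) = 6 * 2^2
= 6 * 4
= 24

24


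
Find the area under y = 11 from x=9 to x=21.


The area under a constant function y = 11 is a rectangle.
Width = 21 - 9 = 12
Height = 11
Area = width * height
= 12 * 11
= 132

132


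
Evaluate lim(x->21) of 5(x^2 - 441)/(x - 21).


Direct substitution gives 0/0, so we factor the numerator.
Factor: 5(x^2 - 441) = 5 * (x - 21)(x + 21)
Cancel the common factor (x - 21):
5(x^2 - 441)/(x - 21) = 5 * (x + 21)
Now substitute x = 21:
= 5 * (21 + 21) = 210

210


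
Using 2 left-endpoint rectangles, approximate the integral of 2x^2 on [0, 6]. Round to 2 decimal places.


Left Riemann sum uses left endpoints of each subinterval.
Interval: [0, 6], n = 2
dx = (6 - 0) / 2 = 3
Left endpoints: [0, 3]
f values: [0, 18]
Sum = dx * (sum of f values)
= 3 * 18
= 54 = 54.00

54.00


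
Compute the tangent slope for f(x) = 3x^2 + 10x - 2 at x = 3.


The slope of the tangent line equals f'(x) at the point.
f(x) = 3x^2 + 10x - 2
f'(x) = 6x + 10
At x = 3:
f'(3) = 6 * 3 + 10
= 18 + 10
= 28

28


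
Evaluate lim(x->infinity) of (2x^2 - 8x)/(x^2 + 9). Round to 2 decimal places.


For limits at infinity with equal-degree polynomials,
we compare leading coefficients.
Numerator leading term: 2x^2
Denominator leading term: x^2
Divide both by x^2:
lim = (2 - 8/x) / (1 + 9/x^2)
As x -> infinity, the 1/x and 1/x^2 terms vanish:
= 2/1 = 2 = 2.00

2.00
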